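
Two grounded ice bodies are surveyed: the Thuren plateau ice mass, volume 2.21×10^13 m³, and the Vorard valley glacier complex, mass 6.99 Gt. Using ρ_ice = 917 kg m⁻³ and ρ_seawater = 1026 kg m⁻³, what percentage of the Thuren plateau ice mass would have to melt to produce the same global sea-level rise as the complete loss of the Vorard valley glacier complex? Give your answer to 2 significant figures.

≈ 0.034 %

Equal sea-level rise means equal mass of meltwater, i.e. equal mass of ice lost.
Ice mass of Vorard: 6.990×10^12 kg; ice mass of Thuren: 2.027×10^16 kg.
Fraction required = 6.990×10^12 / 2.027×10^16 = 3.45×10^-4 → 0.034 %.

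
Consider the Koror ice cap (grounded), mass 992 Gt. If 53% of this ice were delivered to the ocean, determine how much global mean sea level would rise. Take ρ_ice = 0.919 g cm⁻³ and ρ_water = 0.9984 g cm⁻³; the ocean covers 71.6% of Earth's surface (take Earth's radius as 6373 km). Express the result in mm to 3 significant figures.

≈ 1.44 mm

Koror: 0.53 × 992 Gt = 5.258×10^14 kg; dividing by ρ_w = 0.9984 g cm⁻³ = 998.4 kg m⁻³ gives 5.266×10^11 m³ of water.
Spread over 3.65×10^14 m² of ocean, Δh = 5.266×10^11 / 3.65×10^14 = 1.44×10^-3 m = 1.44 mm.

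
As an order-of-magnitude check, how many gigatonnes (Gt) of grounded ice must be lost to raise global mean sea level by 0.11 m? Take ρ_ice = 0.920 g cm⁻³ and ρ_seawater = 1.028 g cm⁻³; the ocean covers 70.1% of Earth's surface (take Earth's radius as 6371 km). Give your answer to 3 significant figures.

≈ 4.04×10^4 Gt

Required water volume = Δh × A = 0.11 m × 3.58×10^14 m² = 3.933×10^13 m³.
ρ_w = 1.028 g cm⁻³ = 1028 kg m⁻³, so the mass of water = 3.933×10^13 m³ × 1028 kg m⁻³ = 4.043×10^16 kg = 4.04×10^4 Gt (and the same mass of ice, by conservation).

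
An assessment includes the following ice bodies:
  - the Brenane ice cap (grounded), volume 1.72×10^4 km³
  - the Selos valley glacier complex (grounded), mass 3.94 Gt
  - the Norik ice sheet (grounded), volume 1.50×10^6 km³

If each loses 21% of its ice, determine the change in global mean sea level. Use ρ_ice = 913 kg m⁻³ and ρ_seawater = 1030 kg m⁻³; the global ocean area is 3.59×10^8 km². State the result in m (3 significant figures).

Brenane: 0.21 × 1.72×10^4 km³ × (913/1030) = 3202 km³ of water.
Selos: 0.21 × 3.94 Gt = 8.274×10^11 kg; dividing by ρ_w = 1030 kg m⁻³ gives 8.033×10^8 m³ of water.
Norik: 0.21 × 1.50×10^6 km³ × (913/1030) = 2.792×10^5 km³ of water.
Total added water ≈ 2.824×10^14 m³ over 3.59×10^14 m² → Δh = 0.787 m.

≈ 0.787 m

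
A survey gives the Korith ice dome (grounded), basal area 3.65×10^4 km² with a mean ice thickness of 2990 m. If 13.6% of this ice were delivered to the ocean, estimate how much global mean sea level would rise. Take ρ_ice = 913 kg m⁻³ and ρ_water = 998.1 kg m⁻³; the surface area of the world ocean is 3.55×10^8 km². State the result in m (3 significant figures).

≈ 0.0382 m

Korith: ice volume = 3.65×10^4 km² × 2990 m = 1.091×10^5 km³; 0.136 × 1.091×10^5 × (913/998.1) = 1.358×10^4 km³ of water.
Spread over 3.55×10^14 m² of ocean, Δh = 1.358×10^13 / 3.55×10^14 = 0.0382 m.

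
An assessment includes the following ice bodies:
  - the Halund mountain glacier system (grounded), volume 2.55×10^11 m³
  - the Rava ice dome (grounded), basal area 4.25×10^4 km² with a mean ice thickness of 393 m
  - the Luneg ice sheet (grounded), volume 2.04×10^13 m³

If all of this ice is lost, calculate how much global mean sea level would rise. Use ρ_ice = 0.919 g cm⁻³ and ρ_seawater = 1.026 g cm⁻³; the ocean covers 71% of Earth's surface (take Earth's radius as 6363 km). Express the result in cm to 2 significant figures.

≈ 9.3 cm

Halund: 2.55×10^11 m³ × (919/1026) = 2.284×10^11 m³ of water.
Rava: ice volume = 4.25×10^4 km² × 393 m = 1.670×10^4 km³; 1.670×10^4 × (919/1026) = 1.496×10^4 km³ of water.
Luneg: 2.04×10^13 m³ × (919/1026) = 1.827×10^13 m³ of water.
Total added water ≈ 3.346×10^13 m³ over 3.61×10^14 m² → Δh = 0.0926 m = 9.3 cm.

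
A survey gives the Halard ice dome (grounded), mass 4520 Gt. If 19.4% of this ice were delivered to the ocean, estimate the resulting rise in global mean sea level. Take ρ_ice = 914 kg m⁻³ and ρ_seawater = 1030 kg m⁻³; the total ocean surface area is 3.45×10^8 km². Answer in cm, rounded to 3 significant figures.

≈ 0.247 cm

Halard: 0.194 × 4520 Gt = 8.769×10^14 kg; dividing by ρ_w = 1030 kg m⁻³ gives 8.513×10^11 m³ of water.
Spread over 3.45×10^14 m² of ocean, Δh = 8.513×10^11 / 3.45×10^14 = 2.47×10^-3 m = 0.247 cm.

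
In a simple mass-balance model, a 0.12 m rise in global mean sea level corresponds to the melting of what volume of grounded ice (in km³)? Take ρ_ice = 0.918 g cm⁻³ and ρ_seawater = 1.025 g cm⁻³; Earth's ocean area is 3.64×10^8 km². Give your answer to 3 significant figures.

Required water volume = Δh × A = 0.12 m × 3.64×10^14 m² = 4.368×10^13 m³ = 4.368×10^4 km³.
Ice volume = water volume × ρ_w/ρ_ice = 4.368×10^4 × 1025/918 = 4.88×10^4 km³.

≈ 4.88×10^4 km³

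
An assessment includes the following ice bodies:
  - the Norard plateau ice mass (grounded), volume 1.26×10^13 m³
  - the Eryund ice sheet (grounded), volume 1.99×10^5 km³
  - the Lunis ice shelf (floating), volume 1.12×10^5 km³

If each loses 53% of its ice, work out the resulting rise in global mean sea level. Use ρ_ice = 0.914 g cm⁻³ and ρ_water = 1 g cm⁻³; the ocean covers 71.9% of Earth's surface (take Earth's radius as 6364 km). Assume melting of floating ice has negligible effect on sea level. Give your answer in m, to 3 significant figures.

≈ 0.280 m

Norard: 0.53 × 1.26×10^13 m³ × (914/1000) = 6.104×10^12 m³ of water.
Eryund: 0.53 × 1.99×10^5 km³ × (914/1000) = 9.640×10^4 km³ of water.
The Lunis ice shelf is floating and already displaces its own weight of water, so its melt adds essentially nothing to sea level.
Total added water ≈ 1.025×10^14 m³ over 3.66×10^14 m² → Δh = 0.280 m.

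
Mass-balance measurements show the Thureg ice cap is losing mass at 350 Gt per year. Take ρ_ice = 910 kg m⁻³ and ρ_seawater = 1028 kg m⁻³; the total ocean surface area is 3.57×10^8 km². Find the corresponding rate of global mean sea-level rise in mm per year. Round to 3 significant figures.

≈ 0.954 mm/yr

ρ_w = 1028 kg m⁻³. Annual water volume added = 350 Gt / ρ_w = 3.500×10^14 kg / 1028 kg m⁻³ = 3.405×10^11 m³.
Δh per year = 3.405×10^11 / 3.57×10^14 = 9.54×10^-4 m = 0.954 mm.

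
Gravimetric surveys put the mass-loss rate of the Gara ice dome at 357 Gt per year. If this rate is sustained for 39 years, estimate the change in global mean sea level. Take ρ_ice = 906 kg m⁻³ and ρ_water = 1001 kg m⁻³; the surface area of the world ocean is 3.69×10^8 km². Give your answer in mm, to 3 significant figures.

≈ 37.7 mm

Total mass lost = 357 Gt/yr × 39 yr = 1.392×10^4 Gt = 1.392×10^16 kg.
ρ_w = 1001 kg m⁻³, so water volume = 1.392×10^16 / 1001 = 1.391×10^13 m³.
Δh = 1.391×10^13 / 3.69×10^14 = 0.0377 m = 37.7 mm.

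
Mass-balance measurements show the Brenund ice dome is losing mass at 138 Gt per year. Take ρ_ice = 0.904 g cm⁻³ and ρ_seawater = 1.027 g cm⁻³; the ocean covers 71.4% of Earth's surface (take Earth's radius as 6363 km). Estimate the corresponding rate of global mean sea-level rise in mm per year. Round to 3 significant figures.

≈ 0.370 mm/yr

ρ_w = 1.027 g cm⁻³ = 1027 kg m⁻³. Annual water volume added = 138 Gt / ρ_w = 1.380×10^14 kg / 1027 kg m⁻³ = 1.344×10^11 m³.
Δh per year = 1.344×10^11 / 3.63×10^14 = 3.70×10^-4 m = 0.370 mm.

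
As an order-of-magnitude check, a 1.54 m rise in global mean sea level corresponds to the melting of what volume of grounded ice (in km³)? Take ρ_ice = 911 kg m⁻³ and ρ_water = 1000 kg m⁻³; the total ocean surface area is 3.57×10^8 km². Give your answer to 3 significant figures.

≈ 6.03×10^5 km³

Required water volume = Δh × A = 1.54 m × 3.57×10^14 m² = 5.498×10^14 m³ = 5.498×10^5 km³.
Ice volume = water volume × ρ_w/ρ_ice = 5.498×10^5 × 1000/911 = 6.03×10^5 km³.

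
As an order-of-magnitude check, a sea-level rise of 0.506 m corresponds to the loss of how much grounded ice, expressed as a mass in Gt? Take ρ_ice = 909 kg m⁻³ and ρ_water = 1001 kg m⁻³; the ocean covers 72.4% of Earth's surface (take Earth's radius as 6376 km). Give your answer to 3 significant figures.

Required water volume = Δh × A = 0.506 m × 3.70×10^14 m² = 1.872×10^14 m³.
ρ_w = 1001 kg m⁻³, so the mass of water = 1.872×10^14 m³ × 1001 kg m⁻³ = 1.873×10^17 kg = 1.87×10^5 Gt (and the same mass of ice, by conservation).

≈ 1.87×10^5 Gt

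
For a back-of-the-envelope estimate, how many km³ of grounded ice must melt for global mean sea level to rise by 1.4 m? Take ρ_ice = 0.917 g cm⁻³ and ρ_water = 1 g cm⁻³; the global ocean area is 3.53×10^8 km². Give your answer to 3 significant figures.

≈ 5.39×10^5 km³

Required water volume = Δh × A = 1.4 m × 3.53×10^14 m² = 4.942×10^14 m³ = 4.942×10^5 km³.
Ice volume = water volume × ρ_w/ρ_ice = 4.942×10^5 × 1000/917 = 5.39×10^5 km³.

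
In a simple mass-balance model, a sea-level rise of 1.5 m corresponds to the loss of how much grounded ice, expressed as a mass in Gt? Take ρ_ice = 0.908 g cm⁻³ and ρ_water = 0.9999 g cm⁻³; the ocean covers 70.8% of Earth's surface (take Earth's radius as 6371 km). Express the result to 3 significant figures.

Required water volume = Δh × A = 1.5 m × 3.61×10^14 m² = 5.417×10^14 m³.
ρ_w = 0.9999 g cm⁻³ = 999.9 kg m⁻³, so the mass of water = 5.417×10^14 m³ × 999.9 kg m⁻³ = 5.416×10^17 kg = 5.42×10^5 Gt (and the same mass of ice, by conservation).

≈ 5.42×10^5 Gt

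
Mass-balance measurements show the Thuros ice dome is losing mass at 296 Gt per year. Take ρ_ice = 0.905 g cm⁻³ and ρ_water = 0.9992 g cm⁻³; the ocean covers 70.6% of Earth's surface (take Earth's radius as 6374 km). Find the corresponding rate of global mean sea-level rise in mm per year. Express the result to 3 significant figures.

≈ 0.822 mm/yr

ρ_w = 0.9992 g cm⁻³ = 999.2 kg m⁻³. Annual water volume added = 296 Gt / ρ_w = 2.960×10^14 kg / 999.2 kg m⁻³ = 2.962×10^11 m³.
Δh per year = 2.962×10^11 / 3.60×10^14 = 8.22×10^-4 m = 0.822 mm.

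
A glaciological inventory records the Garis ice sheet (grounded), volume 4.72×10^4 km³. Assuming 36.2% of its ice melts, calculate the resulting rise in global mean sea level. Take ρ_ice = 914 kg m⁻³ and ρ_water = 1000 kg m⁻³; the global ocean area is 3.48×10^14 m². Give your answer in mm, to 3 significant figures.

Garis: 0.362 × 4.72×10^4 km³ × (914/1000) = 1.562×10^4 km³ of water.
Spread over 3.48×10^14 m² of ocean, Δh = 1.562×10^13 / 3.48×10^14 = 0.0449 m = 44.9 mm.

≈ 44.9 mm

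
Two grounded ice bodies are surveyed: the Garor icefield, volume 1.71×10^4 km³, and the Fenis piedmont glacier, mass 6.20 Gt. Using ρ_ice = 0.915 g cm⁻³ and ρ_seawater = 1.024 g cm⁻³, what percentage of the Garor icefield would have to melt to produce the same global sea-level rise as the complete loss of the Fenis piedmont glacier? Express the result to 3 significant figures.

Equal sea-level rise means equal mass of meltwater, i.e. equal mass of ice lost.
Ice mass of Fenis: 6.200×10^12 kg; ice mass of Garor: 1.565×10^16 kg.
Fraction required = 6.200×10^12 / 1.565×10^16 = 3.96×10^-4 → 0.0396 %.

≈ 0.0396 %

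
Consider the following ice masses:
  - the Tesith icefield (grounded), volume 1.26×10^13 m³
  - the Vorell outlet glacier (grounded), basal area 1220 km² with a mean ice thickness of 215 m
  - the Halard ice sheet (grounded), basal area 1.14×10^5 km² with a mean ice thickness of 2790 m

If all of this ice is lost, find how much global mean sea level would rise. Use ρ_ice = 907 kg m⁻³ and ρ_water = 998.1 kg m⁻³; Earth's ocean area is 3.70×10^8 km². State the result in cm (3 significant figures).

≈ 81.3 cm

Tesith: 1.26×10^13 m³ × (907/998.1) = 1.145×10^13 m³ of water.
Vorell: ice volume = 1220 km² × 215 m = 262.3 km³; 262.3 × (907/998.1) = 238.4 km³ of water.
Halard: ice volume = 1.14×10^5 km² × 2790 m = 3.181×10^5 km³; 3.181×10^5 × (907/998.1) = 2.890×10^5 km³ of water.
Total added water ≈ 3.007×10^14 m³ over 3.70×10^14 m² → Δh = 0.813 m = 81.3 cm.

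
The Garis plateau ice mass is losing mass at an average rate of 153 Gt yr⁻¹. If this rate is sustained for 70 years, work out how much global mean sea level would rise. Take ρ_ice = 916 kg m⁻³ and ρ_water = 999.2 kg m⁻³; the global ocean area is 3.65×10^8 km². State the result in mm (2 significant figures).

≈ 29 mm

Total mass lost = 153 Gt/yr × 70 yr = 1.071×10^4 Gt = 1.071×10^16 kg.
ρ_w = 999.2 kg m⁻³, so water volume = 1.071×10^16 / 999.2 = 1.072×10^13 m³.
Δh = 1.072×10^13 / 3.65×10^14 = 0.0294 m = 29 mm.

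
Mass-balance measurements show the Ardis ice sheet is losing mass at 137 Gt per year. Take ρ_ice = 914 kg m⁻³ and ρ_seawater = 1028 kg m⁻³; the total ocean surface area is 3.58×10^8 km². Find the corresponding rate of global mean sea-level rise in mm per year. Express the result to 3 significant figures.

≈ 0.372 mm/yr

ρ_w = 1028 kg m⁻³. Annual water volume added = 137 Gt / ρ_w = 1.370×10^14 kg / 1028 kg m⁻³ = 1.333×10^11 m³.
Δh per year = 1.333×10^11 / 3.58×10^14 = 3.72×10^-4 m = 0.372 mm.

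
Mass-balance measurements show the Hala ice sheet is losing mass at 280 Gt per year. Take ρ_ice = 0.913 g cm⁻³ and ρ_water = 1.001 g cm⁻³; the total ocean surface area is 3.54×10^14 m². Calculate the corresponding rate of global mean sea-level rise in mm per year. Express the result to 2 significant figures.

≈ 0.79 mm/yr

ρ_w = 1.001 g cm⁻³ = 1001 kg m⁻³. Annual water volume added = 280 Gt / ρ_w = 2.800×10^14 kg / 1001 kg m⁻³ = 2.797×10^11 m³.
Δh per year = 2.797×10^11 / 3.54×10^14 = 7.90×10^-4 m = 0.79 mm.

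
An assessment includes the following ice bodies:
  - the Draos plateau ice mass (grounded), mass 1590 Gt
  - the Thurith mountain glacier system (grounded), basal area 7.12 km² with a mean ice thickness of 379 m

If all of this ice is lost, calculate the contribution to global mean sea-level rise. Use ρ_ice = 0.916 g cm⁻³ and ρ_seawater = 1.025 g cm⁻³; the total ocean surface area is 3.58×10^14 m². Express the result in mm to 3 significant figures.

Draos: 1590 Gt = 1.590×10^15 kg; dividing by ρ_w = 1.025 g cm⁻³ = 1025 kg m⁻³ gives 1.551×10^12 m³ of water.
Thurith: ice volume = 7.12 km² × 379 m = 2.698 km³; 2.698 × (916/1025) = 2.412 km³ of water.
Total added water ≈ 1.554×10^12 m³ over 3.58×10^14 m² → Δh = 4.34×10^-3 m = 4.34 mm.

≈ 4.34 mm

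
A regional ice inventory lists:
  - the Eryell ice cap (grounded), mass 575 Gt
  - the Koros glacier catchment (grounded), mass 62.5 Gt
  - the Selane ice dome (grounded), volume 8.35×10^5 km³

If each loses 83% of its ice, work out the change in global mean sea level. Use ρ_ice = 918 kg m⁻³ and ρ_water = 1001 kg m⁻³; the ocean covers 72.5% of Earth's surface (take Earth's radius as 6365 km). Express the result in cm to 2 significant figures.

≈ 170 cm

Eryell: 0.83 × 575 Gt = 4.772×10^14 kg; dividing by ρ_w = 1001 kg m⁻³ gives 4.768×10^11 m³ of water.
Koros: 0.83 × 62.5 Gt = 5.188×10^13 kg; dividing by ρ_w = 1001 kg m⁻³ gives 5.182×10^10 m³ of water.
Selane: 0.83 × 8.35×10^5 km³ × (918/1001) = 6.356×10^5 km³ of water.
Total added water ≈ 6.361×10^14 m³ over 3.69×10^14 m² → Δh = 1.72 m = 170 cm.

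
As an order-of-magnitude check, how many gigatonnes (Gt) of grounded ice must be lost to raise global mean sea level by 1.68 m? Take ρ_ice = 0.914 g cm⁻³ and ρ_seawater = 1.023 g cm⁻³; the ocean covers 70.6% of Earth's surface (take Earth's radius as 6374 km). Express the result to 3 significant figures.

Required water volume = Δh × A = 1.68 m × 3.60×10^14 m² = 6.055×10^14 m³.
ρ_w = 1.023 g cm⁻³ = 1023 kg m⁻³, so the mass of water = 6.055×10^14 m³ × 1023 kg m⁻³ = 6.195×10^17 kg = 6.19×10^5 Gt (and the same mass of ice, by conservation).

≈ 6.19×10^5 Gt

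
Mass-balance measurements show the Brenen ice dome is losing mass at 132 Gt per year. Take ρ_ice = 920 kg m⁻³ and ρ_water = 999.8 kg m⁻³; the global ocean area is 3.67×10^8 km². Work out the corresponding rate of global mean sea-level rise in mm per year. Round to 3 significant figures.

≈ 0.360 mm/yr

ρ_w = 999.8 kg m⁻³. Annual water volume added = 132 Gt / ρ_w = 1.320×10^14 kg / 999.8 kg m⁻³ = 1.320×10^11 m³.
Δh per year = 1.320×10^11 / 3.67×10^14 = 3.60×10^-4 m = 0.360 mm.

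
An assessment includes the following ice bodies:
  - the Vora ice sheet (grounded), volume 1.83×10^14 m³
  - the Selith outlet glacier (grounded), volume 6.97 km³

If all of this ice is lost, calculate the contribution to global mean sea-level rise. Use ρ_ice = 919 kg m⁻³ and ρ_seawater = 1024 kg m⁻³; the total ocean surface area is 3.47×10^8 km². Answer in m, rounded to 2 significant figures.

Vora: 1.83×10^14 m³ × (919/1024) = 1.642×10^14 m³ of water.
Selith: 6.97 km³ × (919/1024) = 6.255 km³ of water.
Total added water ≈ 1.642×10^14 m³ over 3.47×10^14 m² → Δh = 0.473 m.

≈ 0.47 m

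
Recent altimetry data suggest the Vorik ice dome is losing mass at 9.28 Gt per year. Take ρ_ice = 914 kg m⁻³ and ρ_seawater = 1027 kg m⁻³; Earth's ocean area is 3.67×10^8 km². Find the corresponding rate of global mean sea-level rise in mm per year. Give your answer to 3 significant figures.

≈ 0.0246 mm/yr

ρ_w = 1027 kg m⁻³. Annual water volume added = 9.28 Gt / ρ_w = 9.280×10^12 kg / 1027 kg m⁻³ = 9.036×10^9 m³.
Δh per year = 9.036×10^9 / 3.67×10^14 = 2.46×10^-5 m = 0.0246 mm.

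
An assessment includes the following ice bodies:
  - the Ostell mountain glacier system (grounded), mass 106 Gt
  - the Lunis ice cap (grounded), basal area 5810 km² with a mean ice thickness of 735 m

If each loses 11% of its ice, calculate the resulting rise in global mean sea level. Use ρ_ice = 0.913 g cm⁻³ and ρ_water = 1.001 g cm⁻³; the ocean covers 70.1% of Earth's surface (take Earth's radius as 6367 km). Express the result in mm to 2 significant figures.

≈ 1.2 mm

Ostell: 0.11 × 106 Gt = 1.166×10^13 kg; dividing by ρ_w = 1.001 g cm⁻³ = 1001 kg m⁻³ gives 1.165×10^10 m³ of water.
Lunis: ice volume = 5810 km² × 735 m = 4270 km³; 0.11 × 4270 × (913/1001) = 428.4 km³ of water.
Total added water ≈ 4.401×10^11 m³ over 3.57×10^14 m² → Δh = 1.23×10^-3 m = 1.2 mm.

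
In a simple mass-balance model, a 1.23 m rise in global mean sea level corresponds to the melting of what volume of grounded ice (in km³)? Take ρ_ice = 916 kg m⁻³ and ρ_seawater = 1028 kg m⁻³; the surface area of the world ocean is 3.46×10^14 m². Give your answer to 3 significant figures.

Required water volume = Δh × A = 1.23 m × 3.46×10^14 m² = 4.256×10^14 m³ = 4.256×10^5 km³.
Ice volume = water volume × ρ_w/ρ_ice = 4.256×10^5 × 1028/916 = 4.78×10^5 km³.

≈ 4.78×10^5 km³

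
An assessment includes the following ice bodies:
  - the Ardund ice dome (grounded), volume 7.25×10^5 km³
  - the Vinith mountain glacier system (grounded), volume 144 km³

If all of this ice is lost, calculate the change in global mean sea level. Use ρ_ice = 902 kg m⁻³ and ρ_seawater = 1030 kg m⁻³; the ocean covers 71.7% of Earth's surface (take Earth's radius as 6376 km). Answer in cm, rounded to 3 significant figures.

Ardund: 7.25×10^5 km³ × (902/1030) = 6.349×10^5 km³ of water.
Vinith: 144 km³ × (902/1030) = 126.1 km³ of water.
Total added water ≈ 6.350×10^14 m³ over 3.66×10^14 m² → Δh = 1.73 m = 173 cm.

≈ 173 cm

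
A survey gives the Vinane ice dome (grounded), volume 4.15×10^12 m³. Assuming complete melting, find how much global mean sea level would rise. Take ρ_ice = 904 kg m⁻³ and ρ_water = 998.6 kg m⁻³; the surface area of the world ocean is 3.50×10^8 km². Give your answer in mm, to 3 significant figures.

≈ 10.7 mm

Vinane: 4.15×10^12 m³ × (904/998.6) = 3.757×10^12 m³ of water.
Spread over 3.50×10^14 m² of ocean, Δh = 3.757×10^12 / 3.50×10^14 = 0.0107 m = 10.7 mm.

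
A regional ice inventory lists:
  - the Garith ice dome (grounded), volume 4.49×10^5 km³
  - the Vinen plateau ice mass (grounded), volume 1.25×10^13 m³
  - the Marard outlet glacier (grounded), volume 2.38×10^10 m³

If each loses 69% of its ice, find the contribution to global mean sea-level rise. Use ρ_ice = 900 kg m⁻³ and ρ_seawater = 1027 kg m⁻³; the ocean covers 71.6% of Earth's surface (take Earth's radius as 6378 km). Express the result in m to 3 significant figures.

Garith: 0.69 × 4.49×10^5 km³ × (900/1027) = 2.715×10^5 km³ of water.
Vinen: 0.69 × 1.25×10^13 m³ × (900/1027) = 7.558×10^12 m³ of water.
Marard: 0.69 × 2.38×10^10 m³ × (900/1027) = 1.439×10^10 m³ of water.
Total added water ≈ 2.791×10^14 m³ over 3.66×10^14 m² → Δh = 0.762 m.

≈ 0.762 m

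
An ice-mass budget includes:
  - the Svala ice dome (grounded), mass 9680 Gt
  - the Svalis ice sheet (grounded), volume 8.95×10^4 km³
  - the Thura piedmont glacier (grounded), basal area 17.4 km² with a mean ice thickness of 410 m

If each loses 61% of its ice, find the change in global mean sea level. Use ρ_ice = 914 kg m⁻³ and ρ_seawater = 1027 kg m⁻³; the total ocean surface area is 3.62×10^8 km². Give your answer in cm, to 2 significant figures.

Svala: 0.61 × 9680 Gt = 5.905×10^15 kg; dividing by ρ_w = 1027 kg m⁻³ gives 5.750×10^12 m³ of water.
Svalis: 0.61 × 8.95×10^4 km³ × (914/1027) = 4.859×10^4 km³ of water.
Thura: ice volume = 17.4 km² × 410 m = 7.134 km³; 0.61 × 7.134 × (914/1027) = 3.873 km³ of water.
Total added water ≈ 5.434×10^13 m³ over 3.62×10^14 m² → Δh = 0.150 m = 15 cm.

≈ 15 cm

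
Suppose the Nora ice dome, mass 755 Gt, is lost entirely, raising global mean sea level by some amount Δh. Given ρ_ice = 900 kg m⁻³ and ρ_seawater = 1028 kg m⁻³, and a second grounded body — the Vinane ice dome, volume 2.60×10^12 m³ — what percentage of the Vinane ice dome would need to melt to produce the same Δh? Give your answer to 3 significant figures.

≈ 32.3 %

Equal sea-level rise means equal mass of meltwater, i.e. equal mass of ice lost.
Ice mass of Nora: 7.550×10^14 kg; ice mass of Vinane: 2.340×10^15 kg.
Fraction required = 7.550×10^14 / 2.340×10^15 = 0.323 → 32.3 %.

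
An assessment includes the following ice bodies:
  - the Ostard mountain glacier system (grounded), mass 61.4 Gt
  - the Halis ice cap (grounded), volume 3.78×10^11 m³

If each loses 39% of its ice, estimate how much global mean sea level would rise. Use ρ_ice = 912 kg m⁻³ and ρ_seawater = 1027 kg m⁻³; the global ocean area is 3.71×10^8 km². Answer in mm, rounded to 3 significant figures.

Ostard: 0.39 × 61.4 Gt = 2.395×10^13 kg; dividing by ρ_w = 1027 kg m⁻³ gives 2.332×10^10 m³ of water.
Halis: 0.39 × 3.78×10^11 m³ × (912/1027) = 1.309×10^11 m³ of water.
Total added water ≈ 1.542×10^11 m³ over 3.71×10^14 m² → Δh = 4.16×10^-4 m = 0.416 mm.

≈ 0.416 mm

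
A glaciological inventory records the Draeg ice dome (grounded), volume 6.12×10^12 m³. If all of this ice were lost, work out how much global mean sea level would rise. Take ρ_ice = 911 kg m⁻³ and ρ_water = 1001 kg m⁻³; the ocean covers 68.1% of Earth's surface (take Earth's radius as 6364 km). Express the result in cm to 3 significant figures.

Draeg: 6.12×10^12 m³ × (911/1001) = 5.570×10^12 m³ of water.
Spread over 3.47×10^14 m² of ocean, Δh = 5.570×10^12 / 3.47×10^14 = 0.0161 m = 1.61 cm.

≈ 1.61 cm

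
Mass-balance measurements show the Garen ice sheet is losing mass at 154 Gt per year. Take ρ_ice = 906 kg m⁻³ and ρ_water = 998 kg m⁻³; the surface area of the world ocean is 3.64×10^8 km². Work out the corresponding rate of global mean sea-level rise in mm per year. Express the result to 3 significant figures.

ρ_w = 998 kg m⁻³. Annual water volume added = 154 Gt / ρ_w = 1.540×10^14 kg / 998 kg m⁻³ = 1.543×10^11 m³.
Δh per year = 1.543×10^11 / 3.64×10^14 = 4.24×10^-4 m = 0.424 mm.

≈ 0.424 mm/yr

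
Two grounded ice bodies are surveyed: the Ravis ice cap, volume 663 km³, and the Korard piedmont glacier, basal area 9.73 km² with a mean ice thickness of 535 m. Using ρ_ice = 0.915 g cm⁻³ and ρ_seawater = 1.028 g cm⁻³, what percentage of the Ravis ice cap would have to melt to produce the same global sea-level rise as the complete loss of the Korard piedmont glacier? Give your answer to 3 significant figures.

Equal sea-level rise means equal mass of meltwater, i.e. equal mass of ice lost.
Ice mass of Korard: 4.763×10^12 kg; ice mass of Ravis: 6.066×10^14 kg.
Fraction required = 4.763×10^12 / 6.066×10^14 = 7.85×10^-3 → 0.785 %.

≈ 0.785 %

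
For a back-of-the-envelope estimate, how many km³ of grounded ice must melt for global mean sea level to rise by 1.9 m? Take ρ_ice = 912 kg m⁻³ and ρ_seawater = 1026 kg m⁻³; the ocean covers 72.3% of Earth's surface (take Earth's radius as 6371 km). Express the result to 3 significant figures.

≈ 7.88×10^5 km³

Required water volume = Δh × A = 1.9 m × 3.69×10^14 m² = 7.007×10^14 m³ = 7.007×10^5 km³.
Ice volume = water volume × ρ_w/ρ_ice = 7.007×10^5 × 1026/912 = 7.88×10^5 km³.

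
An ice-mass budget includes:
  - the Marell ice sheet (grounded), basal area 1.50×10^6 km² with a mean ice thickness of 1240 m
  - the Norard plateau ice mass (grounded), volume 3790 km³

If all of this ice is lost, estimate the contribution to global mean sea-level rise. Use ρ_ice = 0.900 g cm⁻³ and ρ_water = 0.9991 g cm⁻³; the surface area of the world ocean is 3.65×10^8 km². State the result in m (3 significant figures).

≈ 4.60 m

Marell: ice volume = 1.50×10^6 km² × 1240 m = 1.860×10^6 km³; 1.860×10^6 × (900/999.1) = 1.676×10^6 km³ of water.
Norard: 3790 km³ × (900/999.1) = 3414 km³ of water.
Total added water ≈ 1.679×10^15 m³ over 3.65×10^14 m² → Δh = 4.60 m.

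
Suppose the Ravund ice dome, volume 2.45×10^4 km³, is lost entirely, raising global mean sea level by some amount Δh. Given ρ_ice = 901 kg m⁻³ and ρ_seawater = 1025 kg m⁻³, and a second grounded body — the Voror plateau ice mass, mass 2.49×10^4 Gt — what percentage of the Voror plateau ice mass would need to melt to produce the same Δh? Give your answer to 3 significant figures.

≈ 88.7 %

Equal sea-level rise means equal mass of meltwater, i.e. equal mass of ice lost.
Ice mass of Ravund: 2.207×10^16 kg; ice mass of Voror: 2.490×10^16 kg.
Fraction required = 2.207×10^16 / 2.490×10^16 = 0.887 → 88.7 %.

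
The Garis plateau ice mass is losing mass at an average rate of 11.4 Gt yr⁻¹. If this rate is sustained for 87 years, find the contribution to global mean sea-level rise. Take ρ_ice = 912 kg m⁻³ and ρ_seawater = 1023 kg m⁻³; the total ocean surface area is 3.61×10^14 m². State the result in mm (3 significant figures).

Total mass lost = 11.4 Gt/yr × 87 yr = 991.8 Gt = 9.918×10^14 kg.
ρ_w = 1023 kg m⁻³, so water volume = 9.918×10^14 / 1023 = 9.695×10^11 m³.
Δh = 9.695×10^11 / 3.61×10^14 = 2.69×10^-3 m = 2.69 mm.

≈ 2.69 mm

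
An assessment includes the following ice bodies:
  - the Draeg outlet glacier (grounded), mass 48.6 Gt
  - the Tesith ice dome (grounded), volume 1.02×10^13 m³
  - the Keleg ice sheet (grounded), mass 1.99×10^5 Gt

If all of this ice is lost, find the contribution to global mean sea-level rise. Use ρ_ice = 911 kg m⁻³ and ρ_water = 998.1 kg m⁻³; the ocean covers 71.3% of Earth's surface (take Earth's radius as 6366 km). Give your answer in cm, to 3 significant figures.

Draeg: 48.6 Gt = 4.860×10^13 kg; dividing by ρ_w = 998.1 kg m⁻³ gives 4.869×10^10 m³ of water.
Tesith: 1.02×10^13 m³ × (911/998.1) = 9.310×10^12 m³ of water.
Keleg: 1.99×10^5 Gt = 1.990×10^17 kg; dividing by ρ_w = 998.1 kg m⁻³ gives 1.994×10^14 m³ of water.
Total added water ≈ 2.087×10^14 m³ over 3.63×10^14 m² → Δh = 0.575 m = 57.5 cm.

≈ 57.5 cm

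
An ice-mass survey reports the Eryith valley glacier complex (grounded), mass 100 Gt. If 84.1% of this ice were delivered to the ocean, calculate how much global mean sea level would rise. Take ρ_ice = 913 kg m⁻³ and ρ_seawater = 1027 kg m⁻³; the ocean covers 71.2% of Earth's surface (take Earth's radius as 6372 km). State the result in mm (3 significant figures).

≈ 0.225 mm

Eryith: 0.841 × 100 Gt = 8.410×10^13 kg; dividing by ρ_w = 1027 kg m⁻³ gives 8.189×10^10 m³ of water.
Spread over 3.63×10^14 m² of ocean, Δh = 8.189×10^10 / 3.63×10^14 = 2.25×10^-4 m = 0.225 mm.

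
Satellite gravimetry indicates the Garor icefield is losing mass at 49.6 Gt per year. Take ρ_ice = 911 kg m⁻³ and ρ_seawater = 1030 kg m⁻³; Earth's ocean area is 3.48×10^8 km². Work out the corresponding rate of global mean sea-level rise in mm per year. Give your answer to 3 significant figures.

ρ_w = 1030 kg m⁻³. Annual water volume added = 49.6 Gt / ρ_w = 4.960×10^13 kg / 1030 kg m⁻³ = 4.816×10^10 m³.
Δh per year = 4.816×10^10 / 3.48×10^14 = 1.38×10^-4 m = 0.138 mm.

≈ 0.138 mm/yr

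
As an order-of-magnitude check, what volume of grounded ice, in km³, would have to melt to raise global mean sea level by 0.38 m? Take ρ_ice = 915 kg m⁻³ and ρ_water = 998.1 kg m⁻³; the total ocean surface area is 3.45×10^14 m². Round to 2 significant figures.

≈ 1.4×10^5 km³

Required water volume = Δh × A = 0.38 m × 3.45×10^14 m² = 1.311×10^14 m³ = 1.311×10^5 km³.
Ice volume = water volume × ρ_w/ρ_ice = 1.311×10^5 × 998.1/915 = 1.4×10^5 km³.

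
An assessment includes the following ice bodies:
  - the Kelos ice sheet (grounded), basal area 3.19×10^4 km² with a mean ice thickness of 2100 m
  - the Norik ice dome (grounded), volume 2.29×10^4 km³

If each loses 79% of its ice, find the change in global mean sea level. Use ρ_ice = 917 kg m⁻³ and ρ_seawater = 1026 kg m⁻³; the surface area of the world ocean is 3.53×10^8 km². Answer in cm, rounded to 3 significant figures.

≈ 18.0 cm

Kelos: ice volume = 3.19×10^4 km² × 2100 m = 6.699×10^4 km³; 0.79 × 6.699×10^4 × (917/1026) = 4.730×10^4 km³ of water.
Norik: 0.79 × 2.29×10^4 km³ × (917/1026) = 1.617×10^4 km³ of water.
Total added water ≈ 6.347×10^13 m³ over 3.53×10^14 m² → Δh = 0.180 m = 18.0 cm.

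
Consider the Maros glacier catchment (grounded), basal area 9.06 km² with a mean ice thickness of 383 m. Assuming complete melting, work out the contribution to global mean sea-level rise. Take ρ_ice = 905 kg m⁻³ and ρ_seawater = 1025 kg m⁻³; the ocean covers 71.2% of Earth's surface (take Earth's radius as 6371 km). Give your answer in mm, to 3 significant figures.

Maros: ice volume = 9.06 km² × 383 m = 3.470 km³; 3.470 × (905/1025) = 3.064 km³ of water.
Spread over 3.63×10^14 m² of ocean, Δh = 3.064×10^9 / 3.63×10^14 = 8.44×10^-6 m = 8.44×10^-3 mm.

≈ 8.44×10^-3 mm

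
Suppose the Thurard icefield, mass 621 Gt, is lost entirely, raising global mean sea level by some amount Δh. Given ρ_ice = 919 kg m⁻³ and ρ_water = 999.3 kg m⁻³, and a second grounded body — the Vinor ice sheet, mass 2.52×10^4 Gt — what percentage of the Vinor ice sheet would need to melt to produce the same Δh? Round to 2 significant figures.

≈ 2.5 %

Equal sea-level rise means equal mass of meltwater, i.e. equal mass of ice lost.
Ice mass of Thurard: 6.210×10^14 kg; ice mass of Vinor: 2.520×10^16 kg.
Fraction required = 6.210×10^14 / 2.520×10^16 = 0.0246 → 2.5 %.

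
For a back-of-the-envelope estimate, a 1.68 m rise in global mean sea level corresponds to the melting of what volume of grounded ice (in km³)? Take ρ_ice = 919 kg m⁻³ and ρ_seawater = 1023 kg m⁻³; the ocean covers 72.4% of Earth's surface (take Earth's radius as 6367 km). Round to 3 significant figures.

≈ 6.90×10^5 km³

Required water volume = Δh × A = 1.68 m × 3.69×10^14 m² = 6.196×10^14 m³ = 6.196×10^5 km³.
Ice volume = water volume × ρ_w/ρ_ice = 6.196×10^5 × 1023/919 = 6.90×10^5 km³.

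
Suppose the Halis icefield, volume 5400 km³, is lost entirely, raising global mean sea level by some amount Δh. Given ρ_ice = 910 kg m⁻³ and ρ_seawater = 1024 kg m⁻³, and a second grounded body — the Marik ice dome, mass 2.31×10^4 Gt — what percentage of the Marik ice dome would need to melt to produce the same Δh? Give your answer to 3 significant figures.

≈ 21.3 %

Equal sea-level rise means equal mass of meltwater, i.e. equal mass of ice lost.
Ice mass of Halis: 4.914×10^15 kg; ice mass of Marik: 2.310×10^16 kg.
Fraction required = 4.914×10^15 / 2.310×10^16 = 0.213 → 21.3 %.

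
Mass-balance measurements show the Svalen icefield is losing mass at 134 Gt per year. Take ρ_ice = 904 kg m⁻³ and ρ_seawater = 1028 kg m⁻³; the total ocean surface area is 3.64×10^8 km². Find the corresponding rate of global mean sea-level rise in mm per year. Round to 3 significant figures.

≈ 0.358 mm/yr

ρ_w = 1028 kg m⁻³. Annual water volume added = 134 Gt / ρ_w = 1.340×10^14 kg / 1028 kg m⁻³ = 1.304×10^11 m³.
Δh per year = 1.304×10^11 / 3.64×10^14 = 3.58×10^-4 m = 0.358 mm.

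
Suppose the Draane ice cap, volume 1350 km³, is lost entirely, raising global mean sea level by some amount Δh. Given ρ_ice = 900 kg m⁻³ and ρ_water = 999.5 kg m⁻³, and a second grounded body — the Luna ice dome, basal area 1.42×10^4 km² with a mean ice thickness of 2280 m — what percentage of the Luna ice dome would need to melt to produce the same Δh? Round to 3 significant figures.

≈ 4.17 %

Equal sea-level rise means equal mass of meltwater, i.e. equal mass of ice lost.
Ice mass of Draane: 1.215×10^15 kg; ice mass of Luna: 2.914×10^16 kg.
Fraction required = 1.215×10^15 / 2.914×10^16 = 0.0417 → 4.17 %.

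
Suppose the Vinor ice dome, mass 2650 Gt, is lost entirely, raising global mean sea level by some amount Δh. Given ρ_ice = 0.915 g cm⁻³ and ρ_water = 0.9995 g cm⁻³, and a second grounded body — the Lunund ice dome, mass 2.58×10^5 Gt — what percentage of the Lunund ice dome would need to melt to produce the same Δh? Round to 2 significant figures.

Equal sea-level rise means equal mass of meltwater, i.e. equal mass of ice lost.
Ice mass of Vinor: 2.650×10^15 kg; ice mass of Lunund: 2.580×10^17 kg.
Fraction required = 2.650×10^15 / 2.580×10^17 = 0.0103 → 1.0 %.

≈ 1.0 %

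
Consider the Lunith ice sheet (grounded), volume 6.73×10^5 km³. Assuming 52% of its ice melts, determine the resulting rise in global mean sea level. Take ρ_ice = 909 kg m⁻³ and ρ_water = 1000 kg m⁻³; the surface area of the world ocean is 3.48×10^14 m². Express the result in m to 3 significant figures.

Lunith: 0.52 × 6.73×10^5 km³ × (909/1000) = 3.181×10^5 km³ of water.
Spread over 3.48×10^14 m² of ocean, Δh = 3.181×10^14 / 3.48×10^14 = 0.914 m.

≈ 0.914 m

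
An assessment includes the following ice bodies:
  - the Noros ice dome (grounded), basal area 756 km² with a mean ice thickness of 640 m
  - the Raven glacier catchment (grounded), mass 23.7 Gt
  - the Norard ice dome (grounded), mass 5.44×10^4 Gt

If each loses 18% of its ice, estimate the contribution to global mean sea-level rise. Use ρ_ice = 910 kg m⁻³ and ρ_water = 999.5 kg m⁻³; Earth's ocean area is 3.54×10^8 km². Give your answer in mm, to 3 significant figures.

Noros: ice volume = 756 km² × 640 m = 483.8 km³; 0.18 × 483.8 × (910/999.5) = 79.29 km³ of water.
Raven: 0.18 × 23.7 Gt = 4.266×10^12 kg; dividing by ρ_w = 999.5 kg m⁻³ gives 4.268×10^9 m³ of water.
Norard: 0.18 × 5.44×10^4 Gt = 9.792×10^15 kg; dividing by ρ_w = 999.5 kg m⁻³ gives 9.797×10^12 m³ of water.
Total added water ≈ 9.880×10^12 m³ over 3.54×10^14 m² → Δh = 0.0279 m = 27.9 mm.

≈ 27.9 mm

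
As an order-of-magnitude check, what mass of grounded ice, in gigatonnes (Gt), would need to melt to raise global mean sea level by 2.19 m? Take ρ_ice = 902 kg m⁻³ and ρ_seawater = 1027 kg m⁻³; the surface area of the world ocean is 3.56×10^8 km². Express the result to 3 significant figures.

≈ 8.01×10^5 Gt

Required water volume = Δh × A = 2.19 m × 3.56×10^14 m² = 7.796×10^14 m³.
ρ_w = 1027 kg m⁻³, so the mass of water = 7.796×10^14 m³ × 1027 kg m⁻³ = 8.007×10^17 kg = 8.01×10^5 Gt (and the same mass of ice, by conservation).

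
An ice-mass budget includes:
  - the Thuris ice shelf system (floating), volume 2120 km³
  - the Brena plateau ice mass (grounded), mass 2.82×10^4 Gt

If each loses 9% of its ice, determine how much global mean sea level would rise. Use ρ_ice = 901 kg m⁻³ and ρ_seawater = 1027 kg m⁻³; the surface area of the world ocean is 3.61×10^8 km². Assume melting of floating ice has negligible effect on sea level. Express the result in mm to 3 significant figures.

≈ 6.85 mm

The Thuris ice shelf system is floating and already displaces its own weight of water, so its melt adds essentially nothing to sea level.
Brena: 0.09 × 2.82×10^4 Gt = 2.538×10^15 kg; dividing by ρ_w = 1027 kg m⁻³ gives 2.471×10^12 m³ of water.
Total added water ≈ 2.471×10^12 m³ over 3.61×10^14 m² → Δh = 6.85×10^-3 m = 6.85 mm.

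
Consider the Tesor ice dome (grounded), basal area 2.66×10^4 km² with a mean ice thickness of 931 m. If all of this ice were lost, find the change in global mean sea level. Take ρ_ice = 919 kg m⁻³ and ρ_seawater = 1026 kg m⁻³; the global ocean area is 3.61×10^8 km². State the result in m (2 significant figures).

Tesor: ice volume = 2.66×10^4 km² × 931 m = 2.476×10^4 km³; 2.476×10^4 × (919/1026) = 2.218×10^4 km³ of water.
Spread over 3.61×10^14 m² of ocean, Δh = 2.218×10^13 / 3.61×10^14 = 0.0614 m.

≈ 0.061 m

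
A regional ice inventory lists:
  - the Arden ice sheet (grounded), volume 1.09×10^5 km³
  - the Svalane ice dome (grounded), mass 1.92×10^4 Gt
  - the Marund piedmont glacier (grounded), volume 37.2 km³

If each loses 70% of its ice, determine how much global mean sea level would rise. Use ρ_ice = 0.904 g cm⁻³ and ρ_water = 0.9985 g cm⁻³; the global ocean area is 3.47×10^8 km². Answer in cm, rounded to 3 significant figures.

≈ 23.8 cm

Arden: 0.7 × 1.09×10^5 km³ × (904/998.5) = 6.908×10^4 km³ of water.
Svalane: 0.7 × 1.92×10^4 Gt = 1.344×10^16 kg; dividing by ρ_w = 0.9985 g cm⁻³ = 998.5 kg m⁻³ gives 1.346×10^13 m³ of water.
Marund: 0.7 × 37.2 km³ × (904/998.5) = 23.58 km³ of water.
Total added water ≈ 8.256×10^13 m³ over 3.47×10^14 m² → Δh = 0.238 m = 23.8 cm.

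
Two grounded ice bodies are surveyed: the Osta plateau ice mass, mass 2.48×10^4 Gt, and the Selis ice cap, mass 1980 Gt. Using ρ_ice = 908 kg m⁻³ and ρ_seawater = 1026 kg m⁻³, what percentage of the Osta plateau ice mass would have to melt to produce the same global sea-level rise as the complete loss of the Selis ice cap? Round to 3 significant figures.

≈ 7.98 %

Equal sea-level rise means equal mass of meltwater, i.e. equal mass of ice lost.
Ice mass of Selis: 1.980×10^15 kg; ice mass of Osta: 2.480×10^16 kg.
Fraction required = 1.980×10^15 / 2.480×10^16 = 0.0798 → 7.98 %.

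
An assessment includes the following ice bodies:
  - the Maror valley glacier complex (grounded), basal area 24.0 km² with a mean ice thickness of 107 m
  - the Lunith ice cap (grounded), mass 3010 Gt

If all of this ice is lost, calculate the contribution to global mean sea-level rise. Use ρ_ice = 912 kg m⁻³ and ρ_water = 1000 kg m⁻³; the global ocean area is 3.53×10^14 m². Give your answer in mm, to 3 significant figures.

Maror: ice volume = 24.0 km² × 107 m = 2.568 km³; 2.568 × (912/1000) = 2.342 km³ of water.
Lunith: 3010 Gt = 3.010×10^15 kg; dividing by ρ_w = 1000 kg m⁻³ gives 3.010×10^12 m³ of water.
Total added water ≈ 3.012×10^12 m³ over 3.53×10^14 m² → Δh = 8.53×10^-3 m = 8.53 mm.

≈ 8.53 mm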